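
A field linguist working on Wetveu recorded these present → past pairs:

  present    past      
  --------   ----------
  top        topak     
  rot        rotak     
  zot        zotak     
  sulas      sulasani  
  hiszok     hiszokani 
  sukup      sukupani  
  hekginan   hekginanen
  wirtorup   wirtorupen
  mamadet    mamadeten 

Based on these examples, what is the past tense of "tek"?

tekak

"tek" has 1 vowel. The stems with 1 vowel (top → topak, rot → rotak, zot → zotak) add -ak.
The other patterns: stems with 2 vowels add -ani; stems with 3 vowels add -en.
So tek → tekak.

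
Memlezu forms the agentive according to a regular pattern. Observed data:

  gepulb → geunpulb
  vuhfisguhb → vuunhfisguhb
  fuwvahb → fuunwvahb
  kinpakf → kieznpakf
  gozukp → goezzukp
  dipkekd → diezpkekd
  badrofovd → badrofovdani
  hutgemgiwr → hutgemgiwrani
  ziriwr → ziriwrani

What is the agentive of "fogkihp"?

foungkihp

dipkekd and badrofovd both end in -d yet inflect differently (diezpkekd, badrofovdani), so the final letter is not what conditions the rule; the second-to-last letter is.
"fogkihp" has second-to-last letter 'h'. The stems whose second-to-last letter is 'h' (vuhfisguhb → vuunhfisguhb, fuwvahb → fuunwvahb) insert -un- after the first vowel.
The other patterns: stems whose second-to-last letter is 'k' insert -ez- after the first vowel; stems whose second-to-last letter is 'v' or 'w' add -ani.
So fogkihp → foungkihp.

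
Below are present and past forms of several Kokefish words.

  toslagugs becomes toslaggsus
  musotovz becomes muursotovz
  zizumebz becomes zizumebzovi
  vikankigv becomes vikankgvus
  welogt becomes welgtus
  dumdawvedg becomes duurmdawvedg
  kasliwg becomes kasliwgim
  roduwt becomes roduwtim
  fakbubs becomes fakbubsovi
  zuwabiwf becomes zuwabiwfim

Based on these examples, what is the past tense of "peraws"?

fakbubs and toslagugs both end in -s yet inflect differently (fakbubsovi, toslaggsus), so the final letter is not what conditions the rule; the second-to-last letter is.
"peraws" has second-to-last letter 'w'. The stems whose second-to-last letter is 'w' (roduwt → roduwtim, zuwabiwf → zuwabiwfim, kasliwg → kasliwgim) add -im.
So peraws → perawsim.

perawsim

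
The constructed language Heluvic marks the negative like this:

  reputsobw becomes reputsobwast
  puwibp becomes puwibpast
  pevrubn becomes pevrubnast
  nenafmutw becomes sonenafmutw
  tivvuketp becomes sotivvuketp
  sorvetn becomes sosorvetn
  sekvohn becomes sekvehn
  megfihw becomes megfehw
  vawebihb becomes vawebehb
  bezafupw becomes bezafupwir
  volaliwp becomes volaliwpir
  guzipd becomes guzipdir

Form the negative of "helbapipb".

reputsobw and nenafmutw both end in -w yet inflect differently (reputsobwast, sonenafmutw), so the final letter is not what conditions the rule; the second-to-last letter is.
"helbapipb" has second-to-last letter 'p'. The stems whose second-to-last letter is 'p' (bezafupw → bezafupwir, guzipd → guzipdir) add -ir.
The other patterns: stems whose second-to-last letter is 'b' add -ast; stems whose second-to-last letter is 't' add the prefix so-; stems whose second-to-last letter is 'h' change the last vowel to 'e'.
So helbapipb → helbapipbir.

helbapipbir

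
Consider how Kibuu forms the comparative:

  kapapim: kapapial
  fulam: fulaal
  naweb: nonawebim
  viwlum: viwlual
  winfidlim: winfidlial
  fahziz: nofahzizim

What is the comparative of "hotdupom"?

hotdupoal

kapapim and fahziz both have last vowel 'i' yet inflect differently (kapapial, nofahzizim), so the last vowel is not what conditions the rule; the final letter is.
"hotdupom" ends in -m. The stems ending in -m (kapapim → kapapial, winfidlim → winfidlial, fulam → fulaal) drop the final letter and add -al.
The other pattern: stems ending in -b or -z add no- … -im around the stem.
So hotdupom → hotdupoal.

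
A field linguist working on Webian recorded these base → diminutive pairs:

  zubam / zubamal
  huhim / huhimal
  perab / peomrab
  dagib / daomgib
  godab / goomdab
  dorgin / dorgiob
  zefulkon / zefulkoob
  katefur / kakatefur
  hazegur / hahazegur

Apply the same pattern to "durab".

zubam and perab both have last vowel 'a' yet inflect differently (zubamal, peomrab), so the last vowel is not what conditions the rule; the final letter is.
"durab" ends in -b. The stems ending in -b (perab → peomrab, dagib → daomgib, godab → goomdab) insert -om- after the first vowel.
The other patterns: stems ending in -m add -al; stems ending in -n drop the final letter and add -ob; stems ending in -r repeat the first consonant+vowel as a prefix.
So durab → duomrab.

duomrab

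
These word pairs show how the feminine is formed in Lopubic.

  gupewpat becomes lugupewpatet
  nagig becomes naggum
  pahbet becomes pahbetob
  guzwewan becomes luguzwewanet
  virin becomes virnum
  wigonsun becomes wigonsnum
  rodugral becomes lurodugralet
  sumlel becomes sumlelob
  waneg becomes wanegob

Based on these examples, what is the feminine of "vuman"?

"vuman" has last vowel 'a'. The stems whose last vowel is 'a' (rodugral → lurodugralet, guzwewan → luguzwewanet, gupewpat → lugupewpatet) add lu- … -et around the stem.
So vuman → luvumanet.

luvumanet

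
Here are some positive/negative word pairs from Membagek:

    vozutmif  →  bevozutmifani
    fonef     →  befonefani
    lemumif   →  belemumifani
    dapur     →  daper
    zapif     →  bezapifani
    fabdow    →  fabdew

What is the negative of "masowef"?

fonef and fabdow both begin with f- yet inflect differently (befonefani, fabdew), so the first letter is not what conditions the rule; the final letter is.
"masowef" ends in -f. The stems ending in -f (vozutmif → bevozutmifani, lemumif → belemumifani, zapif → bezapifani) add be- … -ani around the stem.
The other pattern: stems ending in -r or -w change the last vowel to 'e'.
So masowef → bemasowefani.

bemasowefani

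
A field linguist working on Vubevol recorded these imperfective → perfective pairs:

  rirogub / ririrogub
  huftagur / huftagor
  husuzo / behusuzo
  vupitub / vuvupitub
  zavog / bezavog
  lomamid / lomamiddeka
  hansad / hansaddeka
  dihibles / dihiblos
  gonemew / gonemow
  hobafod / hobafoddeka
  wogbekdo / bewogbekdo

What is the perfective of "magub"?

mamagub

hobafod and wogbekdo both have last vowel 'o' yet inflect differently (hobafoddeka, bewogbekdo), so the last vowel is not what conditions the rule; the final letter is.
"magub" ends in -b. The stems ending in -b (vupitub → vuvupitub, rirogub → ririrogub) repeat the first consonant+vowel as a prefix.
So magub → mamagub.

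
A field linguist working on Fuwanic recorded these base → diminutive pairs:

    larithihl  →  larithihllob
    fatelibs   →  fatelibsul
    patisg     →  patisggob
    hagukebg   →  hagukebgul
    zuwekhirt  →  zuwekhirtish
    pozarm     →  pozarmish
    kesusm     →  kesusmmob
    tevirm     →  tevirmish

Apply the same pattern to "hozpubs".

hozpubsul

pozarm and kesusm both end in -m yet inflect differently (pozarmish, kesusmmob), so the final letter is not what conditions the rule; the second-to-last letter is.
"hozpubs" has second-to-last letter 'b'. The stems whose second-to-last letter is 'b' (hagukebg → hagukebgul, fatelibs → fatelibsul) add -ul.
So hozpubs → hozpubsul.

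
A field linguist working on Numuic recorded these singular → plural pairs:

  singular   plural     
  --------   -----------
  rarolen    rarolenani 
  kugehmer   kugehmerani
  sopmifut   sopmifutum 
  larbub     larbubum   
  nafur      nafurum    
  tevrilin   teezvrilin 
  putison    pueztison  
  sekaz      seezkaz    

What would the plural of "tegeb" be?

kugehmer and nafur both end in -r yet inflect differently (kugehmerani, nafurum), so the final letter is not what conditions the rule; the last vowel is.
"tegeb" has last vowel 'e'. The stems whose last vowel is 'e' (rarolen → rarolenani, kugehmer → kugehmerani) add -ani.
The other patterns: stems whose last vowel is 'u' add -um; stems whose last vowel is 'a', 'i' or 'o' insert -ez- after the first vowel.
So tegeb → tegebani.

tegebani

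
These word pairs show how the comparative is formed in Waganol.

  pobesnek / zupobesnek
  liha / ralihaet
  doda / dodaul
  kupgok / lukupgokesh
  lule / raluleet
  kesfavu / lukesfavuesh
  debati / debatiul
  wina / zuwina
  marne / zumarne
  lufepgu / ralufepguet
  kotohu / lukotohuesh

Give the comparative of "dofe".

dofeul

kotohu and lufepgu both end in -u yet inflect differently (lukotohuesh, ralufepguet), so the final letter is not what conditions the rule; the first letter is.
"dofe" begins with d-. The stems beginning with d- (doda → dodaul, debati → debatiul) add -ul.
So dofe → dofeul.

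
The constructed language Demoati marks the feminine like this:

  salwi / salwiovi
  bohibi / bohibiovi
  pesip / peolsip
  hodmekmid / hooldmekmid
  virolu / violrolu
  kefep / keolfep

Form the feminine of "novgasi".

salwi and pesip both have last vowel 'i' yet inflect differently (salwiovi, peolsip), so the last vowel is not what conditions the rule; the final letter is.
"novgasi" ends in -i. The stems ending in -i (salwi → salwiovi, bohibi → bohibiovi) add -ovi.
The other pattern: stems ending in -d, -p or -u insert -ol- after the first vowel.
So novgasi → novgasiovi.

novgasiovi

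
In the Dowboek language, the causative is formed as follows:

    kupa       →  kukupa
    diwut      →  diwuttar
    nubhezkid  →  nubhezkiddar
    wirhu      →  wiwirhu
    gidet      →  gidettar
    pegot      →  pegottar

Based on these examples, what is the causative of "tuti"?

tututi

wirhu and diwut both have last vowel 'u' yet inflect differently (wiwirhu, diwuttar), so the last vowel is not what conditions the rule; whether the stem ends in a vowel or a consonant is.
"tuti" ends in a vowel. The stems ending in a vowel (kupa → kukupa, wirhu → wiwirhu) repeat the first consonant+vowel as a prefix.
So tuti → tututi.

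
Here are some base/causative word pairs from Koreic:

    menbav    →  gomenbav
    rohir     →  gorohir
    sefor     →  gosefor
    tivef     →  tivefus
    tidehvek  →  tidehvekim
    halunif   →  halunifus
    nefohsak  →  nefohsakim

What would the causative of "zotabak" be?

zotabakim

tivef and tidehvek both have last vowel 'e' yet inflect differently (tivefus, tidehvekim), so the last vowel is not what conditions the rule; the final letter is.
"zotabak" ends in -k. The stems ending in -k (tidehvek → tidehvekim, nefohsak → nefohsakim) add -im.
The other patterns: stems ending in -f add -us; stems ending in -r or -v add the prefix go-.
So zotabak → zotabakim.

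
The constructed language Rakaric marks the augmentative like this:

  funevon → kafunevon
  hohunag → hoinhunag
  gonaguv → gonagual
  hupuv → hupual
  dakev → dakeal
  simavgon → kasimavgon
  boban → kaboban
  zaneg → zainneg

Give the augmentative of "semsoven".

kasemsoven

dakev and zaneg both have last vowel 'e' yet inflect differently (dakeal, zainneg), so the last vowel is not what conditions the rule; the final letter is.
"semsoven" ends in -n. The stems ending in -n (simavgon → kasimavgon, boban → kaboban, funevon → kafunevon) add the prefix ka-.
The other patterns: stems ending in -v drop the final letter and add -al; stems ending in -g insert -in- after the first vowel.
So semsoven → kasemsoven.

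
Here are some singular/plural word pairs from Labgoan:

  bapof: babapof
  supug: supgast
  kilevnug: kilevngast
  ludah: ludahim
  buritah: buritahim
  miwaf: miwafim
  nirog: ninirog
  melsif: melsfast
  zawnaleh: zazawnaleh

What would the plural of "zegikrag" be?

zegikragim

"zegikrag" has last vowel 'a'. The stems whose last vowel is 'a' (buritah → buritahim, miwaf → miwafim, ludah → ludahim) add -im.
The other patterns: stems whose last vowel is 'i' or 'u' delete the last vowel and add -ast; stems whose last vowel is 'e' or 'o' repeat the first consonant+vowel as a prefix.
So zegikrag → zegikragim.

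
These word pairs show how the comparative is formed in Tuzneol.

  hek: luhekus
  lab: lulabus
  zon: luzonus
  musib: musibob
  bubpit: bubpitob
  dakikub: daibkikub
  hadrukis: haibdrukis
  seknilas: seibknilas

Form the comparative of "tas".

lab and musib both end in -b yet inflect differently (lulabus, musibob), so the final letter is not what conditions the rule; the number of vowels is.
"tas" has 1 vowel. The stems with 1 vowel (hek → luhekus, lab → lulabus, zon → luzonus) add lu- … -us around the stem.
So tas → lutasus.

lutasus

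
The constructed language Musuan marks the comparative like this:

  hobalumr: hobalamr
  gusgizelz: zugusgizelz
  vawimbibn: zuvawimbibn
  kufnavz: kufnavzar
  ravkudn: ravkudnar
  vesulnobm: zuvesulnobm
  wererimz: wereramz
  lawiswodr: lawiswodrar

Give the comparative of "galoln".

zugaloln

wererimz and kufnavz both end in -z yet inflect differently (wereramz, kufnavzar), so the final letter is not what conditions the rule; the second-to-last letter is.
"galoln" has second-to-last letter 'l'. The one such stem in the data (gusgizelz → zugusgizelz) adds the prefix zu-, so the same rule applies.
The other patterns: stems whose second-to-last letter is 'm' change the last vowel to 'a'; stems whose second-to-last letter is 'd' or 'v' add -ar.
So galoln → zugaloln.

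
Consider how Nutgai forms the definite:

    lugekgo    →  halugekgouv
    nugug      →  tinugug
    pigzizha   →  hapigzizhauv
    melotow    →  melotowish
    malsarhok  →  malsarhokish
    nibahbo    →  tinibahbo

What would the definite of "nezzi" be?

lugekgo and nibahbo both end in -o yet inflect differently (halugekgouv, tinibahbo), so the final letter is not what conditions the rule; the first letter is.
"nezzi" begins with n-. The stems beginning with n- (nibahbo → tinibahbo, nugug → tinugug) add the prefix ti-.
So nezzi → tinezzi.

tinezzi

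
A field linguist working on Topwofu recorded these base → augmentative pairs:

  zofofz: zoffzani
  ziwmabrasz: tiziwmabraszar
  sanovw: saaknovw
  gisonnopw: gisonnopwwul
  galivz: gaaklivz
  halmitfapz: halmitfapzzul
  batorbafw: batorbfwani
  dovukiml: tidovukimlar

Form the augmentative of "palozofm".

palozfmani

"palozofm" has second-to-last letter 'f'. The stems whose second-to-last letter is 'f' (zofofz → zoffzani, batorbafw → batorbfwani) delete the last vowel and add -ani.
The other patterns: stems whose second-to-last letter is 'p' double the final consonant and add -ul; stems whose second-to-last letter is 'v' insert -ak- after the first vowel; stems whose second-to-last letter is 'm' or 's' add ti- … -ar around the stem.
So palozofm → palozfmani.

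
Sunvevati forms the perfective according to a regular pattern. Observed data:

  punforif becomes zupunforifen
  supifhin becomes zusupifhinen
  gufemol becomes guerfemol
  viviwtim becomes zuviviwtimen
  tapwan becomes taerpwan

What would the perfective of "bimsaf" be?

"bimsaf" has last vowel 'a'. The one such stem in the data (tapwan → taerpwan) inserts -er- after the first vowel (as does gufemol), so the same rule applies.
So bimsaf → biermsaf.

biermsaf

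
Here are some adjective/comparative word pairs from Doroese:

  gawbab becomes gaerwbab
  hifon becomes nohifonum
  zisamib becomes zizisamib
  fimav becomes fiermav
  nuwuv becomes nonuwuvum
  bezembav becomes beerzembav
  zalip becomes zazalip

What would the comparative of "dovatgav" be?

doervatgav

gawbab and zisamib both end in -b yet inflect differently (gaerwbab, zizisamib), so the final letter is not what conditions the rule; the last vowel is.
"dovatgav" has last vowel 'a'. The stems whose last vowel is 'a' (fimav → fiermav, bezembav → beerzembav, gawbab → gaerwbab) insert -er- after the first vowel.
So dovatgav → doervatgav.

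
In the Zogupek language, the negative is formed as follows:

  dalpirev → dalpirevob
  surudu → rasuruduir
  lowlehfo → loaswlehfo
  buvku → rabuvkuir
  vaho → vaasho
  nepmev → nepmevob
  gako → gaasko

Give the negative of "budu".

rabuduir

buvku and nepmev both have 2 vowels yet inflect differently (rabuvkuir, nepmevob), so the number of vowels is not what conditions the rule; the final letter is.
"budu" ends in -u. The stems ending in -u (surudu → rasuruduir, buvku → rabuvkuir) add ra- … -ir around the stem.
The other patterns: stems ending in -v add -ob; stems ending in -o insert -as- after the first vowel.
So budu → rabuduir.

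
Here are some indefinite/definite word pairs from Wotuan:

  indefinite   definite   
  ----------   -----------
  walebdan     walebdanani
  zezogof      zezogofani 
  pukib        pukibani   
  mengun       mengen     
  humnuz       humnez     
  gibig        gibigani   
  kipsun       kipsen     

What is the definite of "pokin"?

mengun and walebdan both end in -n yet inflect differently (mengen, walebdanani), so the final letter is not what conditions the rule; the last vowel is.
"pokin" has last vowel 'i'. The stems whose last vowel is 'i' (gibig → gibigani, pukib → pukibani) add -ani.
The other pattern: stems whose last vowel is 'u' change the last vowel to 'e'.
So pokin → pokinani.

pokinani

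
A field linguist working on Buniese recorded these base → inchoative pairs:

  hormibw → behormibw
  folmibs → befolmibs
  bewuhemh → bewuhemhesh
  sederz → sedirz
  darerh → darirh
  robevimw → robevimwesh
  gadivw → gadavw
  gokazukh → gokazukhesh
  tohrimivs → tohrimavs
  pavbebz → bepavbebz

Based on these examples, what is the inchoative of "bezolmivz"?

bezolmavz

sederz and pavbebz both end in -z yet inflect differently (sedirz, bepavbebz), so the final letter is not what conditions the rule; the second-to-last letter is.
"bezolmivz" has second-to-last letter 'v'. The stems whose second-to-last letter is 'v' (gadivw → gadavw, tohrimivs → tohrimavs) change the last vowel to 'a'.
The other patterns: stems whose second-to-last letter is 'r' change the last vowel to 'i'; stems whose second-to-last letter is 'b' add the prefix be-; stems whose second-to-last letter is 'k' or 'm' add -esh.
So bezolmivz → bezolmavz.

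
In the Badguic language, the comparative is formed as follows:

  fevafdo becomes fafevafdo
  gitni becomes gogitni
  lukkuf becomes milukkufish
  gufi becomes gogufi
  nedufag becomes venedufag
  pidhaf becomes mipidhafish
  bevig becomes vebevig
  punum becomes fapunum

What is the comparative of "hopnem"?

pidhaf and nedufag both have last vowel 'a' yet inflect differently (mipidhafish, venedufag), so the last vowel is not what conditions the rule; the final letter is.
"hopnem" ends in -m. The one such stem in the data (punum → fapunum) adds the prefix fa-, so the same rule applies.
So hopnem → fahopnem.

fahopnem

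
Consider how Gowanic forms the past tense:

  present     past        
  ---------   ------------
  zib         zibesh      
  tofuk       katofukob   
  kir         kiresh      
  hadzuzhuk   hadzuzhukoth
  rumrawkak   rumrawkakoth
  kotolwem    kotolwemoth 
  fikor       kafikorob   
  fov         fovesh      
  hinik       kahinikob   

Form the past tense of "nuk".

"nuk" has 1 vowel. The stems with 1 vowel (zib → zibesh, kir → kiresh, fov → fovesh) add -esh.
The other patterns: stems with 2 vowels add ka- … -ob around the stem; stems with 3 vowels add -oth.
So nuk → nukesh.

nukesh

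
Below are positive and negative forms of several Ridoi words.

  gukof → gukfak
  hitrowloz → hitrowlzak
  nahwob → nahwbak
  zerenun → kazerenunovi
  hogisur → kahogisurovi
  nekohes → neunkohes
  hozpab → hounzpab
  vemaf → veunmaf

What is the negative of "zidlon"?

"zidlon" has last vowel 'o'. The stems whose last vowel is 'o' (gukof → gukfak, hitrowloz → hitrowlzak, nahwob → nahwbak) delete the last vowel and add -ak.
The other patterns: stems whose last vowel is 'u' add ka- … -ovi around the stem; stems whose last vowel is 'a' or 'e' insert -un- after the first vowel.
So zidlon → zidlnak.

zidlnak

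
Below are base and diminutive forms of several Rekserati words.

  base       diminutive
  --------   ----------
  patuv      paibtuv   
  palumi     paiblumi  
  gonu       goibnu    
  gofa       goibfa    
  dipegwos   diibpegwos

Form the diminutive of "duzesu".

Every pair shown (patuv → paibtuv, palumi → paiblumi, gonu → goibnu, …) follows the same rule: insert -ib- after the first vowel.
So duzesu → duibzesu.

duibzesu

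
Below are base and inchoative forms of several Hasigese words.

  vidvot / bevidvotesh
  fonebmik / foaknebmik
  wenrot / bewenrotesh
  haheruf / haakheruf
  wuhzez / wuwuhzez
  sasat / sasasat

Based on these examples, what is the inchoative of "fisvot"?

befisvotesh

"fisvot" has last vowel 'o'. The stems whose last vowel is 'o' (wenrot → bewenrotesh, vidvot → bevidvotesh) add be- … -esh around the stem.
The other patterns: stems whose last vowel is 'a' or 'e' repeat the first consonant+vowel as a prefix; stems whose last vowel is 'i' or 'u' insert -ak- after the first vowel.
So fisvot → befisvotesh.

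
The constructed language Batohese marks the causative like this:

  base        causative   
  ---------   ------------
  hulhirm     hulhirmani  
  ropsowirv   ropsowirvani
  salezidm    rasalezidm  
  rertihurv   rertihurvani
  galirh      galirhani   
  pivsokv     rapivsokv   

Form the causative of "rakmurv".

rakmurvani

hulhirm and salezidm both end in -m yet inflect differently (hulhirmani, rasalezidm), so the final letter is not what conditions the rule; the second-to-last letter is.
"rakmurv" has second-to-last letter 'r'. The stems whose second-to-last letter is 'r' (rertihurv → rertihurvani, ropsowirv → ropsowirvani, galirh → galirhani) add -ani.
So rakmurv → rakmurvani.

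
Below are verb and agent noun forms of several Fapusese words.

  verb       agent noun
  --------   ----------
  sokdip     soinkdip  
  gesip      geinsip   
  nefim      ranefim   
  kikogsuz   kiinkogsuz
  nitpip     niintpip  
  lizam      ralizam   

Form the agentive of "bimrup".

biinmrup

nefim and gesip both have last vowel 'i' yet inflect differently (ranefim, geinsip), so the last vowel is not what conditions the rule; the final letter is.
"bimrup" ends in -p. The stems ending in -p (gesip → geinsip, nitpip → niintpip, sokdip → soinkdip) insert -in- after the first vowel.
So bimrup → biinmrup.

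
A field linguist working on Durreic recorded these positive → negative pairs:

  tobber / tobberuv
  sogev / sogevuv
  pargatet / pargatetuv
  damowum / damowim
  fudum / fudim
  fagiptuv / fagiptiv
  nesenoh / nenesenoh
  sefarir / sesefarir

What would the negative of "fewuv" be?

sogev and fagiptuv both end in -v yet inflect differently (sogevuv, fagiptiv), so the final letter is not what conditions the rule; the last vowel is.
"fewuv" has last vowel 'u'. The stems whose last vowel is 'u' (damowum → damowim, fudum → fudim, fagiptuv → fagiptiv) change the last vowel to 'i'.
So fewuv → fewiv.

fewiv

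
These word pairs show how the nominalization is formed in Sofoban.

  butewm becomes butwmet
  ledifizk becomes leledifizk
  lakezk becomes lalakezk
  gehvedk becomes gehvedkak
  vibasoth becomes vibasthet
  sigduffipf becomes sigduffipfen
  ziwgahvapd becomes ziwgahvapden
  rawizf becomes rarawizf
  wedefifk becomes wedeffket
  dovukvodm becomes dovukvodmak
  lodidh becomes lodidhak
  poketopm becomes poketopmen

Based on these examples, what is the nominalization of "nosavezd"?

nonosavezd

"nosavezd" has second-to-last letter 'z'. The stems whose second-to-last letter is 'z' (ledifizk → leledifizk, lakezk → lalakezk, rawizf → rarawizf) repeat the first consonant+vowel as a prefix.
The other patterns: stems whose second-to-last letter is 'p' add -en; stems whose second-to-last letter is 'd' add -ak; stems whose second-to-last letter is 'f', 't' or 'w' delete the last vowel and add -et.
So nosavezd → nonosavezd.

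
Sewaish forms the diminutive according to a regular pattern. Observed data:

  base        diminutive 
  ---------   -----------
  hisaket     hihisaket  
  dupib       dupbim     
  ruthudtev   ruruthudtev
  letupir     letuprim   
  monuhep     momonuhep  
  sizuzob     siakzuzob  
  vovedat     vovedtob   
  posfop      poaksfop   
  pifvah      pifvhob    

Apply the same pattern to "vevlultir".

dupib and sizuzob both end in -b yet inflect differently (dupbim, siakzuzob), so the final letter is not what conditions the rule; the last vowel is.
"vevlultir" has last vowel 'i'. The stems whose last vowel is 'i' (letupir → letuprim, dupib → dupbim) delete the last vowel and add -im.
The other patterns: stems whose last vowel is 'o' insert -ak- after the first vowel; stems whose last vowel is 'e' repeat the first consonant+vowel as a prefix; stems whose last vowel is 'a' delete the last vowel and add -ob.
So vevlultir → vevlultrim.

vevlultrim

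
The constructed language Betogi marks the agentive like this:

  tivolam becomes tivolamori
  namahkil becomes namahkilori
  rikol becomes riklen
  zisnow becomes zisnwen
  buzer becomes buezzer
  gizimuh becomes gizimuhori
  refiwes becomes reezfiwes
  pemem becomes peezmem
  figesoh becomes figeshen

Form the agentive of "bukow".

figesoh and gizimuh both end in -h yet inflect differently (figeshen, gizimuhori), so the final letter is not what conditions the rule; the last vowel is.
"bukow" has last vowel 'o'. The stems whose last vowel is 'o' (figesoh → figeshen, zisnow → zisnwen, rikol → riklen) delete the last vowel and add -en.
The other patterns: stems whose last vowel is 'e' insert -ez- after the first vowel; stems whose last vowel is 'a', 'i' or 'u' add -ori.
So bukow → bukwen.

bukwen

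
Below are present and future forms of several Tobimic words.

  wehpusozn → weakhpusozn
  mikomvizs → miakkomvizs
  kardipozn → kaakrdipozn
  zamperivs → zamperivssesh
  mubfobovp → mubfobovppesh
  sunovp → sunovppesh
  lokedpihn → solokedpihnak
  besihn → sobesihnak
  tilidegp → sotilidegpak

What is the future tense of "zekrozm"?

"zekrozm" has second-to-last letter 'z'. The stems whose second-to-last letter is 'z' (wehpusozn → weakhpusozn, mikomvizs → miakkomvizs, kardipozn → kaakrdipozn) insert -ak- after the first vowel.
The other patterns: stems whose second-to-last letter is 'v' double the final consonant and add -esh; stems whose second-to-last letter is 'g' or 'h' add so- … -ak around the stem.
So zekrozm → zeakkrozm.

zeakkrozm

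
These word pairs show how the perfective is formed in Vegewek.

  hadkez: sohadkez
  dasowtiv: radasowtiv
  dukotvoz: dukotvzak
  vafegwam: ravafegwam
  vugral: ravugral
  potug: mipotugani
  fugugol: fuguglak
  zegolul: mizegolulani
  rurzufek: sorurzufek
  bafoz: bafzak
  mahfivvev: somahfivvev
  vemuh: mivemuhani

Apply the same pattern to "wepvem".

zegolul and fugugol both end in -l yet inflect differently (mizegolulani, fuguglak), so the final letter is not what conditions the rule; the last vowel is.
"wepvem" has last vowel 'e'. The stems whose last vowel is 'e' (rurzufek → sorurzufek, mahfivvev → somahfivvev, hadkez → sohadkez) add the prefix so-.
The other patterns: stems whose last vowel is 'u' add mi- … -ani around the stem; stems whose last vowel is 'o' delete the last vowel and add -ak; stems whose last vowel is 'a' or 'i' add the prefix ra-.
So wepvem → sowepvem.

sowepvem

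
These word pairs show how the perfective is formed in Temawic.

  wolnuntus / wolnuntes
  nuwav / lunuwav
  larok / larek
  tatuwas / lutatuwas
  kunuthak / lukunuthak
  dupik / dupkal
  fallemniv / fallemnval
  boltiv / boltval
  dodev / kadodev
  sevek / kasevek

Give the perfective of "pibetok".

pibetek

"pibetok" has last vowel 'o'. The one such stem in the data (larok → larek) changes the last vowel to 'e' (as does wolnuntus), so the same rule applies.
The other patterns: stems whose last vowel is 'a' add the prefix lu-; stems whose last vowel is 'e' add the prefix ka-; stems whose last vowel is 'i' delete the last vowel and add -al.
So pibetok → pibetek.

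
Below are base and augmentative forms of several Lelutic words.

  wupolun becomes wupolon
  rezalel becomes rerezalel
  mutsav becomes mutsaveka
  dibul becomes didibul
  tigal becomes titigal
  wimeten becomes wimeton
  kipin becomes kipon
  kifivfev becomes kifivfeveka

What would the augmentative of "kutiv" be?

rezalel and wimeten both have last vowel 'e' yet inflect differently (rerezalel, wimeton), so the last vowel is not what conditions the rule; the final letter is.
"kutiv" ends in -v. The stems ending in -v (kifivfev → kifivfeveka, mutsav → mutsaveka) add -eka.
The other patterns: stems ending in -l repeat the first consonant+vowel as a prefix; stems ending in -n change the last vowel to 'o'.
So kutiv → kutiveka.

kutiveka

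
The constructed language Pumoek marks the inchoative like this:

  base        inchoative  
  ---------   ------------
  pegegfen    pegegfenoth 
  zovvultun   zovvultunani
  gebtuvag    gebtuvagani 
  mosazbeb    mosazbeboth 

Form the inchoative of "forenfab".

forenfabani

pegegfen and zovvultun both end in -n yet inflect differently (pegegfenoth, zovvultunani), so the final letter is not what conditions the rule; the last vowel is.
"forenfab" has last vowel 'a'. The one such stem in the data (gebtuvag → gebtuvagani) adds -ani, so the same rule applies.
The other pattern: stems whose last vowel is 'e' add -oth.
So forenfab → forenfabani.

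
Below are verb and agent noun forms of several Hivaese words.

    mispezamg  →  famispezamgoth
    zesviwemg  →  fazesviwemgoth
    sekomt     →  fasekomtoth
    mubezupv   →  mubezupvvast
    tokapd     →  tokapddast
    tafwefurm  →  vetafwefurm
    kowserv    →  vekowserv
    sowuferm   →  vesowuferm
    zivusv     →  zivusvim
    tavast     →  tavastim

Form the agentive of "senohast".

"senohast" has second-to-last letter 's'. The stems whose second-to-last letter is 's' (zivusv → zivusvim, tavast → tavastim) add -im.
The other patterns: stems whose second-to-last letter is 'm' add fa- … -oth around the stem; stems whose second-to-last letter is 'p' double the final consonant and add -ast; stems whose second-to-last letter is 'r' add the prefix ve-.
So senohast → senohastim.

senohastim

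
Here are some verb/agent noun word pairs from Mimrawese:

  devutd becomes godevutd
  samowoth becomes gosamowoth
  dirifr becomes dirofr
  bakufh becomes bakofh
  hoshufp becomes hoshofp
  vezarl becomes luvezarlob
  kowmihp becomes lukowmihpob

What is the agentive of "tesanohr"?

lutesanohrob

"tesanohr" has second-to-last letter 'h'. The one such stem in the data (kowmihp → lukowmihpob) adds lu- … -ob around the stem, so the same rule applies.
The other patterns: stems whose second-to-last letter is 't' add the prefix go-; stems whose second-to-last letter is 'f' change the last vowel to 'o'.
So tesanohr → lutesanohrob.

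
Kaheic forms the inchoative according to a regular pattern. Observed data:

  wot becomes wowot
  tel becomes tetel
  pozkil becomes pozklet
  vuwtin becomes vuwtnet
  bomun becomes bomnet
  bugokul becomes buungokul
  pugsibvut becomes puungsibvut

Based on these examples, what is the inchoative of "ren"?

reren

tel and pozkil both end in -l yet inflect differently (tetel, pozklet), so the final letter is not what conditions the rule; the number of vowels is.
"ren" has 1 vowel. The stems with 1 vowel (wot → wowot, tel → tetel) repeat the first consonant+vowel as a prefix.
So ren → reren.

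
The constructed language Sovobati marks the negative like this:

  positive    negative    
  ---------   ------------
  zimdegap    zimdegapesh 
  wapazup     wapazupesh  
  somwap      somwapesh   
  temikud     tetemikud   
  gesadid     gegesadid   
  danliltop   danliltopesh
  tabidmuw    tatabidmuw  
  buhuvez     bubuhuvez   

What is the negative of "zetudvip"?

"zetudvip" ends in -p. The stems ending in -p (danliltop → danliltopesh, somwap → somwapesh, zimdegap → zimdegapesh) add -esh.
The other pattern: stems ending in -d, -w or -z repeat the first consonant+vowel as a prefix.
So zetudvip → zetudvipesh.

zetudvipesh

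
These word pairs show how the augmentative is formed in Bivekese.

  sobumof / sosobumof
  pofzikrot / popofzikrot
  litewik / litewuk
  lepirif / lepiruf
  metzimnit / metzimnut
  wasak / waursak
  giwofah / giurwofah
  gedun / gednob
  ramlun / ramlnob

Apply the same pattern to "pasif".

sobumof and lepirif both end in -f yet inflect differently (sosobumof, lepiruf), so the final letter is not what conditions the rule; the last vowel is.
"pasif" has last vowel 'i'. The stems whose last vowel is 'i' (litewik → litewuk, lepirif → lepiruf, metzimnit → metzimnut) change the last vowel to 'u'.
So pasif → pasuf.

pasuf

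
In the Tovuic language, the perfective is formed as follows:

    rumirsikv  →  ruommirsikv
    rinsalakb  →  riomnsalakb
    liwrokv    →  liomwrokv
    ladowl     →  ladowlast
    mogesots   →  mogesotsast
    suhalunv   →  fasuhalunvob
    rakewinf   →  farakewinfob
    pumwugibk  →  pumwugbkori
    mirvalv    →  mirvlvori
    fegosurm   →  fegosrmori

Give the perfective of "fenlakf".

feomnlakf

rumirsikv and suhalunv both end in -v yet inflect differently (ruommirsikv, fasuhalunvob), so the final letter is not what conditions the rule; the second-to-last letter is.
"fenlakf" has second-to-last letter 'k'. The stems whose second-to-last letter is 'k' (rumirsikv → ruommirsikv, rinsalakb → riomnsalakb, liwrokv → liomwrokv) insert -om- after the first vowel.
The other patterns: stems whose second-to-last letter is 't' or 'w' add -ast; stems whose second-to-last letter is 'n' add fa- … -ob around the stem; stems whose second-to-last letter is 'b', 'l' or 'r' delete the last vowel and add -ori.
So fenlakf → feomnlakf.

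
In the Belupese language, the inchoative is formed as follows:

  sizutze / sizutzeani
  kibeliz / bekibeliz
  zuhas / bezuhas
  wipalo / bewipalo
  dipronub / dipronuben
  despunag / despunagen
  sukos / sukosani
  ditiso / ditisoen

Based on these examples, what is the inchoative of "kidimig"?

sukos and zuhas both end in -s yet inflect differently (sukosani, bezuhas), so the final letter is not what conditions the rule; the first letter is.
"kidimig" begins with k-. The one such stem in the data (kibeliz → bekibeliz) adds the prefix be-, so the same rule applies.
So kidimig → bekidimig.

bekidimig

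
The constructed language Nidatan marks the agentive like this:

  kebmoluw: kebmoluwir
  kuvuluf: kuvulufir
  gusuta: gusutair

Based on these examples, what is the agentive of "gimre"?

gimreir

Every pair shown (kebmoluw → kebmoluwir, kuvuluf → kuvulufir, gusuta → gusutair) follows the same rule: add -ir.
So gimre → gimreir.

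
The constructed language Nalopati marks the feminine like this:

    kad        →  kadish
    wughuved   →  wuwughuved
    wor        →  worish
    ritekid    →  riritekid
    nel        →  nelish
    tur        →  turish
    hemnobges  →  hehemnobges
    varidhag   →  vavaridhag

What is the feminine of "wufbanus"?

wuwufbanus

wughuved and kad both end in -d yet inflect differently (wuwughuved, kadish), so the final letter is not what conditions the rule; the number of vowels is.
"wufbanus" has 3 vowels. The stems with 3 vowels (wughuved → wuwughuved, hemnobges → hehemnobges, ritekid → riritekid) repeat the first consonant+vowel as a prefix.
So wufbanus → wuwufbanus.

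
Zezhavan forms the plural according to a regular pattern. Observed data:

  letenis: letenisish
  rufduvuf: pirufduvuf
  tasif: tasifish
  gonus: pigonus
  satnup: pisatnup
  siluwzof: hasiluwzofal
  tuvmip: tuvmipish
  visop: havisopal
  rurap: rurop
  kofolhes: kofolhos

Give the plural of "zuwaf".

zuwof

visop and tuvmip both end in -p yet inflect differently (havisopal, tuvmipish), so the final letter is not what conditions the rule; the last vowel is.
"zuwaf" has last vowel 'a'. The one such stem in the data (rurap → rurop) changes the last vowel to 'o' (as does kofolhes), so the same rule applies.
The other patterns: stems whose last vowel is 'o' add ha- … -al around the stem; stems whose last vowel is 'i' add -ish; stems whose last vowel is 'u' add the prefix pi-.
So zuwaf → zuwof.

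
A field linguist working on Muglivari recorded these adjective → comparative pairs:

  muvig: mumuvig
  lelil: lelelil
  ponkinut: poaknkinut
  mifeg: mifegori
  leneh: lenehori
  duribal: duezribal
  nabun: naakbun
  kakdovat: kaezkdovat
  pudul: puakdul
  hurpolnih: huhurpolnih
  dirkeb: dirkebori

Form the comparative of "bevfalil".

bebevfalil

mifeg and muvig both end in -g yet inflect differently (mifegori, mumuvig), so the final letter is not what conditions the rule; the last vowel is.
"bevfalil" has last vowel 'i'. The stems whose last vowel is 'i' (muvig → mumuvig, lelil → lelelil, hurpolnih → huhurpolnih) repeat the first consonant+vowel as a prefix.
The other patterns: stems whose last vowel is 'e' add -ori; stems whose last vowel is 'a' insert -ez- after the first vowel; stems whose last vowel is 'u' insert -ak- after the first vowel.
So bevfalil → bebevfalil.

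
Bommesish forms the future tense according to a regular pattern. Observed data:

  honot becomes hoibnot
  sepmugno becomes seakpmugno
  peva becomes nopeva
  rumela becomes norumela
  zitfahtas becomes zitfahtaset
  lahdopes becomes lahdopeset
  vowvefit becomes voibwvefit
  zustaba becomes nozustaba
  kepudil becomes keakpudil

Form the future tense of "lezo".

leakzo

zitfahtas and rumela both have last vowel 'a' yet inflect differently (zitfahtaset, norumela), so the last vowel is not what conditions the rule; the final letter is.
"lezo" ends in -o. The one such stem in the data (sepmugno → seakpmugno) inserts -ak- after the first vowel (as does kepudil), so the same rule applies.
The other patterns: stems ending in -t insert -ib- after the first vowel; stems ending in -s add -et; stems ending in -a add the prefix no-.
So lezo → leakzo.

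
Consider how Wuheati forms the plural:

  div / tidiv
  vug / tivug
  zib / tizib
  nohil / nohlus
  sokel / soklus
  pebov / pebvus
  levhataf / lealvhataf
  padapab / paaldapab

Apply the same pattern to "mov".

timov

div and pebov both end in -v yet inflect differently (tidiv, pebvus), so the final letter is not what conditions the rule; the number of vowels is.
"mov" has 1 vowel. The stems with 1 vowel (div → tidiv, vug → tivug, zib → tizib) add the prefix ti-.
So mov → timov.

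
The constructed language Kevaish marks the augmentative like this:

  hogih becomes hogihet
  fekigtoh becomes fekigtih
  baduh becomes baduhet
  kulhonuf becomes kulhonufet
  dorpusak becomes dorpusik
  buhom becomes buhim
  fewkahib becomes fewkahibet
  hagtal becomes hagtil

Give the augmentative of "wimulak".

wimulik

"wimulak" has last vowel 'a'. The stems whose last vowel is 'a' (hagtal → hagtil, dorpusak → dorpusik) change the last vowel to 'i'.
The other pattern: stems whose last vowel is 'i' or 'u' add -et.
So wimulak → wimulik.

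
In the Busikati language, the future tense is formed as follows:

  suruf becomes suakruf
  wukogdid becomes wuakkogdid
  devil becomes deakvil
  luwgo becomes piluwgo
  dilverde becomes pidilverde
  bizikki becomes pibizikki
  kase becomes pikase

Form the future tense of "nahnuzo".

pinahnuzo

wukogdid and bizikki both have last vowel 'i' yet inflect differently (wuakkogdid, pibizikki), so the last vowel is not what conditions the rule; whether the stem ends in a vowel or a consonant is.
"nahnuzo" ends in a vowel. The stems ending in a vowel (luwgo → piluwgo, dilverde → pidilverde, bizikki → pibizikki) add the prefix pi-.
The other pattern: stems ending in a consonant insert -ak- after the first vowel.
So nahnuzo → pinahnuzo.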